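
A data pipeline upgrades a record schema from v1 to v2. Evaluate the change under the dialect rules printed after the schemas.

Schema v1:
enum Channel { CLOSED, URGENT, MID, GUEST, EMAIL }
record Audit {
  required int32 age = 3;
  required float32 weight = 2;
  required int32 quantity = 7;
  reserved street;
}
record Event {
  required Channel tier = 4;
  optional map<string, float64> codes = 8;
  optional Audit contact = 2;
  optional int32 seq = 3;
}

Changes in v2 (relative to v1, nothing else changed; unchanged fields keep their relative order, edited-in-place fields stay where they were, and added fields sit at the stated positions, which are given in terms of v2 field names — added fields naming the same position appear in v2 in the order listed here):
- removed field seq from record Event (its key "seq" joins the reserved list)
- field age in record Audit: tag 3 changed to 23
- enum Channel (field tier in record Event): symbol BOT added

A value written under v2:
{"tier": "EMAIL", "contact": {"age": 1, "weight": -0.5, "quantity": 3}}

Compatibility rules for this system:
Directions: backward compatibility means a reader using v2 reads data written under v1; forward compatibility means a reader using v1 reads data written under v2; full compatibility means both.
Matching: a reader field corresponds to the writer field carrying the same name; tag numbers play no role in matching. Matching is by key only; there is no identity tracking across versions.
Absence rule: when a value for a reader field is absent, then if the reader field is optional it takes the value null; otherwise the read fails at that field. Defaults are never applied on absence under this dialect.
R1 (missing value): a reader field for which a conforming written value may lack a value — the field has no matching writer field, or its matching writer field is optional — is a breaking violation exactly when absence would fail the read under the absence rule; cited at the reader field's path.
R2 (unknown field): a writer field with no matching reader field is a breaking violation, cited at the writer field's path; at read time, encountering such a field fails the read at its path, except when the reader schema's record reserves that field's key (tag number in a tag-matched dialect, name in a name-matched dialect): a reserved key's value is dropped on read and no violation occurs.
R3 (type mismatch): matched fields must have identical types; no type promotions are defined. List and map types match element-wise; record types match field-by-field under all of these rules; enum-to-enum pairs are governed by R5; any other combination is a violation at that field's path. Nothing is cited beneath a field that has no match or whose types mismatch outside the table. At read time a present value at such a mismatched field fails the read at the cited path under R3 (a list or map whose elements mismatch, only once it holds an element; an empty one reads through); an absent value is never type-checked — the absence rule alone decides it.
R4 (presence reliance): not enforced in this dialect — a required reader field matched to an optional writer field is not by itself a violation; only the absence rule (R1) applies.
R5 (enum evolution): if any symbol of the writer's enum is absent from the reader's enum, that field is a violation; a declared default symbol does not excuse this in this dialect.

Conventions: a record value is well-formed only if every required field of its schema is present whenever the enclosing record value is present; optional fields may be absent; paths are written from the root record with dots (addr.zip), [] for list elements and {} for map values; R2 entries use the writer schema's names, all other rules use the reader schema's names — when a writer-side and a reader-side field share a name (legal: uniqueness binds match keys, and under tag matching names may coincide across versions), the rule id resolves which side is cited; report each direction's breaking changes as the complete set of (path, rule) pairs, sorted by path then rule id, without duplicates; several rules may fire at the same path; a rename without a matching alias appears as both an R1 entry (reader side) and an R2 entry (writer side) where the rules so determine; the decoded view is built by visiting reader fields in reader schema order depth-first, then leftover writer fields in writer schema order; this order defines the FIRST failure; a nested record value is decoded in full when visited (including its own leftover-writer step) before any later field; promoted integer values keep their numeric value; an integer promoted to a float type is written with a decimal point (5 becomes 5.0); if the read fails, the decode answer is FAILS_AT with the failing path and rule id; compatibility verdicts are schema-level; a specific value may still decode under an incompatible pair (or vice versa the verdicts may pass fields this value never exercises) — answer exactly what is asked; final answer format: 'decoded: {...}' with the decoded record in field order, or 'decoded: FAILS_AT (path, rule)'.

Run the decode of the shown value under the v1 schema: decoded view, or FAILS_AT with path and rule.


each type pair in Event: writer, then reader
decode walk for Event under reader schema v1:
  tier := "EMAIL"
  codes := null (absent, optional -> null)
  contact.age := 1
  contact.weight := -0.5
  contact.quantity := 3
  seq := null (absent, optional -> null)
  => decoded: {"tier": "EMAIL", "codes": null, "contact": {"age": 1, "weight": -0.5, "quantity": 3}, "seq": null}
the other Event changes do not affect what is asked:
  removed field seq from record Event (its key "seq" joins the reserved list) -> no rule fires on it and the decoded Event view is identical with or without it
  field age in record Audit: tag 3 changed to 23 -> no rule fires on it and the decoded Event view is identical with or without it
  enum Channel (field tier in record Event): symbol BOT added -> a verdict-level change on Event — the shown value reads the same

decoded: {"tier": "EMAIL", "codes": null, "contact": {"age": 1, "weight": -0.5, "quantity": 3}, "seq": null}


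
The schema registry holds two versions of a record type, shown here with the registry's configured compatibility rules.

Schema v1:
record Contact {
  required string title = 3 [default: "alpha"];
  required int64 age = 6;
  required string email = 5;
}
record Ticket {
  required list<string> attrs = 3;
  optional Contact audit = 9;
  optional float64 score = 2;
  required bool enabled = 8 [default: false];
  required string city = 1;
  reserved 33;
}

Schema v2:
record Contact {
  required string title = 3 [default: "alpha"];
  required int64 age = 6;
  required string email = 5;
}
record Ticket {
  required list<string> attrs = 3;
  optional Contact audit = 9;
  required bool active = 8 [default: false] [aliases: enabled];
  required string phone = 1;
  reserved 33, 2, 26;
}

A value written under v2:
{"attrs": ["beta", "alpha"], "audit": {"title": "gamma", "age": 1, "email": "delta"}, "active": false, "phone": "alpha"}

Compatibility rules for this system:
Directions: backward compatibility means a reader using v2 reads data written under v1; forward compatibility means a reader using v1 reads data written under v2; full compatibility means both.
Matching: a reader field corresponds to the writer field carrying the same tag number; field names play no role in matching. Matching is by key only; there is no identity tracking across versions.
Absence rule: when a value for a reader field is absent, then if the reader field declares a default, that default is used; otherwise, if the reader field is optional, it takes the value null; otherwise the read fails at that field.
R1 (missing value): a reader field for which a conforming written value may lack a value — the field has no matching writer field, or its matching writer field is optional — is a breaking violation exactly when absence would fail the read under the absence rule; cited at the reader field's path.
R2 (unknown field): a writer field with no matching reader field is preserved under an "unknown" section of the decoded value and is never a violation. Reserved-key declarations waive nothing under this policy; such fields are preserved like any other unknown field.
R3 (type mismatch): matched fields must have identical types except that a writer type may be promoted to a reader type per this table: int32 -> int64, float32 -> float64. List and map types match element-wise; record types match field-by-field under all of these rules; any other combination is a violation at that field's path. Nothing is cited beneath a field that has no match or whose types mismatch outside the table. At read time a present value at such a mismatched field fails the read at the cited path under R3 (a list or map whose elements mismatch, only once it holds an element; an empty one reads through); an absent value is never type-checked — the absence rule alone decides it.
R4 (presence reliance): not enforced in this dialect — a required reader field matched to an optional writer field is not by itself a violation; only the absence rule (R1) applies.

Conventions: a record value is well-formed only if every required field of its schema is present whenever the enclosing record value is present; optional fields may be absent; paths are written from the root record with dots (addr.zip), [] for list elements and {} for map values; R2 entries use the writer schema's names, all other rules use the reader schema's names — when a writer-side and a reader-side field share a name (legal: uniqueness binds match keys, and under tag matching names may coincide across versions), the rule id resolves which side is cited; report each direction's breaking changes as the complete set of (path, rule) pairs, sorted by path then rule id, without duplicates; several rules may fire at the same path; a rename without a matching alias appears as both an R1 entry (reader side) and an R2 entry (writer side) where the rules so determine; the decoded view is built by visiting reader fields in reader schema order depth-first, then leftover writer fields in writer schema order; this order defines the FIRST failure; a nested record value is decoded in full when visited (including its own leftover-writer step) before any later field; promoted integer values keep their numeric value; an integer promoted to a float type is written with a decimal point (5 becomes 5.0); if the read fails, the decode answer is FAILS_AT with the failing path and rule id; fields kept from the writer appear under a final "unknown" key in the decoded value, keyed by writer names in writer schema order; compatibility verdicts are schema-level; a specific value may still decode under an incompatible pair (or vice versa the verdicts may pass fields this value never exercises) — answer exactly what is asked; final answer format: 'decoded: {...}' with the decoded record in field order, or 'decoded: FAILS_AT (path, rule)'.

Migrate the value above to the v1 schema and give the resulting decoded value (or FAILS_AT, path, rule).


decoded: {"attrs": ["beta", "alpha"], "audit": {"title": "gamma", "age": 1, "email": "delta"}, "score": null, "enabled": false, "city": "alpha"}

arrows below run writer -> reader for Ticket
decode walk for Ticket under reader schema v1:
  attrs := ["beta", "alpha"]
  audit.title := "gamma"
  audit.age := 1
  audit.email := "delta"
  score := null (not supplied -> null)
  enabled := false (from writer active)
  city := "alpha" (from writer phone)
  => decoded: {"attrs": ["beta", "alpha"], "audit": {"title": "gamma", "age": 1, "email": "delta"}, "score": null, "enabled": false, "city": "alpha"}
ruling out the remaining Ticket differences:
  removed field score from record Ticket (its key 2 joins the reserved list) -> no rule fires on it and the decoded Ticket view is identical with or without it
  renamed field enabled to active in record Ticket (alias enabled declared on the renamed field) -> no rule fires on it and the decoded Ticket view is identical with or without it
  renamed field city to phone in record Ticket -> no rule fires on it and the decoded Ticket view is identical with or without it


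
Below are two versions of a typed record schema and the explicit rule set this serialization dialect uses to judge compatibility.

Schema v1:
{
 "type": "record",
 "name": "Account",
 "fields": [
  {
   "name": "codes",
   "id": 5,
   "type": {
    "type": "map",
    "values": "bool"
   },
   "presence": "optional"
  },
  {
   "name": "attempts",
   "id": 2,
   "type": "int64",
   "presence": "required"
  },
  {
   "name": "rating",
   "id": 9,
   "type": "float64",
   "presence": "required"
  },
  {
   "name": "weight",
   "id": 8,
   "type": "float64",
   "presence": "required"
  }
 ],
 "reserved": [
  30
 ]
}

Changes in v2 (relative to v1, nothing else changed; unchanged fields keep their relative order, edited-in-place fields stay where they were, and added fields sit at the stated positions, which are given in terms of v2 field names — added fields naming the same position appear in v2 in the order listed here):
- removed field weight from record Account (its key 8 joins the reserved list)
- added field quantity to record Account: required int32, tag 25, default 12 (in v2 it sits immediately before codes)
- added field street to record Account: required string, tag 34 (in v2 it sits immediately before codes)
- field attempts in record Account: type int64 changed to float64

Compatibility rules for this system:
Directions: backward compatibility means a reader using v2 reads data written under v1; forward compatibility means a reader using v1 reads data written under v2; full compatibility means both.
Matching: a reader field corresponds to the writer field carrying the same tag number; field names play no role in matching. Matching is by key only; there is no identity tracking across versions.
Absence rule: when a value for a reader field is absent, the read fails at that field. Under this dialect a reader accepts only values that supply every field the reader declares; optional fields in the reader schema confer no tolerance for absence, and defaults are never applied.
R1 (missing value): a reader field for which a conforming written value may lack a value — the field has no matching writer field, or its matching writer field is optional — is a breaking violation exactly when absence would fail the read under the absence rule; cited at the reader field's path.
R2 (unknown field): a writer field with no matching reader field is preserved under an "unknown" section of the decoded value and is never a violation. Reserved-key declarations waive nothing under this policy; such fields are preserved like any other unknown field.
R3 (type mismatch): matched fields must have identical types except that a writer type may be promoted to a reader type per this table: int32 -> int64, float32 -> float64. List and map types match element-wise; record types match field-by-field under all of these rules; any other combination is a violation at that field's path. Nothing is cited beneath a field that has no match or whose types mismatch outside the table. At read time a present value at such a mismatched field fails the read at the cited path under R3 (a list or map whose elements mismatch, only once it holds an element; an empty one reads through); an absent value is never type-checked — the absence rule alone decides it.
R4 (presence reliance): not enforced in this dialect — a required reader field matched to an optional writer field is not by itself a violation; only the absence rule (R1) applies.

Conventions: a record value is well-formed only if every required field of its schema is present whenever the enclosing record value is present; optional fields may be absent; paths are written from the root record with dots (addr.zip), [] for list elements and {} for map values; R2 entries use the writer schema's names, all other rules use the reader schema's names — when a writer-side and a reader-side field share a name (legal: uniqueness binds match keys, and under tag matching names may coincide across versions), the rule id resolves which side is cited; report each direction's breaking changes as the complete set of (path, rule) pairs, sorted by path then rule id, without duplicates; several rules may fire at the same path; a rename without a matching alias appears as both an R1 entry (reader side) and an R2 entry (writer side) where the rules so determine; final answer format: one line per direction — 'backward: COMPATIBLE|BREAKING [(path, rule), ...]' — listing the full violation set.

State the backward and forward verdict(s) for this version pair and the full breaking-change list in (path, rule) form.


backward: BREAKING [(attempts, R3), (codes, R1), (quantity, R1), (street, R1)]; forward: BREAKING [(attempts, R3), (codes, R1), (weight, R1)]

in Account below, arrows point writer -> reader
checking backward for Account: reader v2 against writer v1:
  quantity: no writer-side match
  street: no writer-side match
  codes: map<string, bool> -> map<string, bool>, writer optional; from codes
  attempts: int64 -> float64, writer required; from attempts
  rating: float64 -> float64, writer required; from rating
  writer field weight has no reader counterpart
  R3 fires at attempts
  R1 fires at codes
  R1 fires at quantity
  R1 fires at street
  => 4 violation(s): backward is BREAKING for Account
checking forward for Account: reader v1 against writer v2:
  codes: map<string, bool> -> map<string, bool>, writer optional; from codes
  attempts: float64 -> int64, writer required; from attempts
  rating: float64 -> float64, writer required; from rating
  weight: no writer-side match
  writer field quantity has no reader counterpart
  writer field street has no reader counterpart
  R3 fires at attempts
  R1 fires at codes
  R1 fires at weight
  => 3 violation(s): forward is BREAKING for Account


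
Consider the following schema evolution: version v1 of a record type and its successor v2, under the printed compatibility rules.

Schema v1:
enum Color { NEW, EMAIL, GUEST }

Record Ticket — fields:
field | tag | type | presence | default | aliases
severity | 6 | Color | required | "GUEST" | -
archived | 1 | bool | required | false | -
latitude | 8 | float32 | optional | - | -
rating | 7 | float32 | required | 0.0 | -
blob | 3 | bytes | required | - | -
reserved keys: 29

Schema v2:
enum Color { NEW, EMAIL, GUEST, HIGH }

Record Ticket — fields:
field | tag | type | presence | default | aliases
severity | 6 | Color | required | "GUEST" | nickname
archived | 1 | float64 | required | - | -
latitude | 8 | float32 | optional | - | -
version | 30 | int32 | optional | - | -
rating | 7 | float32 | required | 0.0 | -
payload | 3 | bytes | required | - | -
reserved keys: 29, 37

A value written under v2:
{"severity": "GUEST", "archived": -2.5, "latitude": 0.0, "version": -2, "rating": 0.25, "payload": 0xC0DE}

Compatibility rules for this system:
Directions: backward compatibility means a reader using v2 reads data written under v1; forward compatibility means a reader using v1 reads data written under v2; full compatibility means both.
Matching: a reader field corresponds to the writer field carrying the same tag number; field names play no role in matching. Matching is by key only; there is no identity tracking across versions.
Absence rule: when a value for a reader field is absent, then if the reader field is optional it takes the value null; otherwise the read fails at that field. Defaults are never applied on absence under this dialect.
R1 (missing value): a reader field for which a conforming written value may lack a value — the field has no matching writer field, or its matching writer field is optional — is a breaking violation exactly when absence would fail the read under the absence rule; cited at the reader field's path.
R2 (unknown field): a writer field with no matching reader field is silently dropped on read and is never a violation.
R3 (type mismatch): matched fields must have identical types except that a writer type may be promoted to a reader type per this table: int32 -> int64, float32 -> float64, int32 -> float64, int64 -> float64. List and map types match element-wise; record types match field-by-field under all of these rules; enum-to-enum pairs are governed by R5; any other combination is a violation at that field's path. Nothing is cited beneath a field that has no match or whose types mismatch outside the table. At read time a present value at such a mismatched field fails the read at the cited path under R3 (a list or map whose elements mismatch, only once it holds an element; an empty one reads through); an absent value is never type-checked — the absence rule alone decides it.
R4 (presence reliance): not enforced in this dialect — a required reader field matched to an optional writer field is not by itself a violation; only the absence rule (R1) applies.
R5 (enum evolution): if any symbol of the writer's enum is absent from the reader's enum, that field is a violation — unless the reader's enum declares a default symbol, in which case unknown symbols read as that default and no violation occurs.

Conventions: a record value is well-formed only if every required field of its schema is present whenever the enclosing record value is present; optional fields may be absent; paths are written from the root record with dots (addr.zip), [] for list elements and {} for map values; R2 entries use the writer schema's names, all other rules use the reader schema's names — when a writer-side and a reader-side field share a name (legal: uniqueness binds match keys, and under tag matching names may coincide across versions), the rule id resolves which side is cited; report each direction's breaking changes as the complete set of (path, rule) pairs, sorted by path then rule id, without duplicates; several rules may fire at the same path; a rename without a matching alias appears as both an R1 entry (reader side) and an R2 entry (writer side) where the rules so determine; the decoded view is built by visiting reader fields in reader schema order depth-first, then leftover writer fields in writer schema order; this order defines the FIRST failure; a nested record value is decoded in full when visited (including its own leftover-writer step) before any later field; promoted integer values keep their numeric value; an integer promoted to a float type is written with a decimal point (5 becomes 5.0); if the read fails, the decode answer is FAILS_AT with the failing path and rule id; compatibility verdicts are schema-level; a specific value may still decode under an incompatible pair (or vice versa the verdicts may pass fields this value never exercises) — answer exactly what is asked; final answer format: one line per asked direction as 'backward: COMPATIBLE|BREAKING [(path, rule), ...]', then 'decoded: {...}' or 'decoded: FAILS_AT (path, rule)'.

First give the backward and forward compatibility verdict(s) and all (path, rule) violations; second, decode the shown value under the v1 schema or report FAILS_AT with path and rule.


backward: BREAKING [(archived, R3)]; forward: BREAKING [(archived, R3), (severity, R5)]; decoded: FAILS_AT (archived, R3)

the writer's type comes first in each Ticket pair
backward pass over Ticket, reader schema v2, writer schema v1:
  severity: Color -> Color, writer required; from severity
  archived: bool -> float64, writer required; from archived
  latitude: float32 -> float32, writer optional; from latitude
  version: no writer match
  rating: float32 -> float32, writer required; from rating
  payload: bytes -> bytes, writer required; from blob
  violation R3 at archived
  => backward: BREAKING (1)
forward pass over Ticket, reader schema v1, writer schema v2:
  severity: Color -> Color, writer required; from severity
  archived: float64 -> bool, writer required; from archived
  latitude: float32 -> float32, writer optional; from latitude
  rating: float32 -> float32, writer required; from rating
  blob: bytes -> bytes, writer required; from payload
  writer version: unknown to reader
  violation R3 at archived
  violation R5 at severity
  => forward: BREAKING (2)
decode (reader v1):
  severity := "GUEST"
  read fails at archived under R3
  => FAILS_AT (archived, R3)


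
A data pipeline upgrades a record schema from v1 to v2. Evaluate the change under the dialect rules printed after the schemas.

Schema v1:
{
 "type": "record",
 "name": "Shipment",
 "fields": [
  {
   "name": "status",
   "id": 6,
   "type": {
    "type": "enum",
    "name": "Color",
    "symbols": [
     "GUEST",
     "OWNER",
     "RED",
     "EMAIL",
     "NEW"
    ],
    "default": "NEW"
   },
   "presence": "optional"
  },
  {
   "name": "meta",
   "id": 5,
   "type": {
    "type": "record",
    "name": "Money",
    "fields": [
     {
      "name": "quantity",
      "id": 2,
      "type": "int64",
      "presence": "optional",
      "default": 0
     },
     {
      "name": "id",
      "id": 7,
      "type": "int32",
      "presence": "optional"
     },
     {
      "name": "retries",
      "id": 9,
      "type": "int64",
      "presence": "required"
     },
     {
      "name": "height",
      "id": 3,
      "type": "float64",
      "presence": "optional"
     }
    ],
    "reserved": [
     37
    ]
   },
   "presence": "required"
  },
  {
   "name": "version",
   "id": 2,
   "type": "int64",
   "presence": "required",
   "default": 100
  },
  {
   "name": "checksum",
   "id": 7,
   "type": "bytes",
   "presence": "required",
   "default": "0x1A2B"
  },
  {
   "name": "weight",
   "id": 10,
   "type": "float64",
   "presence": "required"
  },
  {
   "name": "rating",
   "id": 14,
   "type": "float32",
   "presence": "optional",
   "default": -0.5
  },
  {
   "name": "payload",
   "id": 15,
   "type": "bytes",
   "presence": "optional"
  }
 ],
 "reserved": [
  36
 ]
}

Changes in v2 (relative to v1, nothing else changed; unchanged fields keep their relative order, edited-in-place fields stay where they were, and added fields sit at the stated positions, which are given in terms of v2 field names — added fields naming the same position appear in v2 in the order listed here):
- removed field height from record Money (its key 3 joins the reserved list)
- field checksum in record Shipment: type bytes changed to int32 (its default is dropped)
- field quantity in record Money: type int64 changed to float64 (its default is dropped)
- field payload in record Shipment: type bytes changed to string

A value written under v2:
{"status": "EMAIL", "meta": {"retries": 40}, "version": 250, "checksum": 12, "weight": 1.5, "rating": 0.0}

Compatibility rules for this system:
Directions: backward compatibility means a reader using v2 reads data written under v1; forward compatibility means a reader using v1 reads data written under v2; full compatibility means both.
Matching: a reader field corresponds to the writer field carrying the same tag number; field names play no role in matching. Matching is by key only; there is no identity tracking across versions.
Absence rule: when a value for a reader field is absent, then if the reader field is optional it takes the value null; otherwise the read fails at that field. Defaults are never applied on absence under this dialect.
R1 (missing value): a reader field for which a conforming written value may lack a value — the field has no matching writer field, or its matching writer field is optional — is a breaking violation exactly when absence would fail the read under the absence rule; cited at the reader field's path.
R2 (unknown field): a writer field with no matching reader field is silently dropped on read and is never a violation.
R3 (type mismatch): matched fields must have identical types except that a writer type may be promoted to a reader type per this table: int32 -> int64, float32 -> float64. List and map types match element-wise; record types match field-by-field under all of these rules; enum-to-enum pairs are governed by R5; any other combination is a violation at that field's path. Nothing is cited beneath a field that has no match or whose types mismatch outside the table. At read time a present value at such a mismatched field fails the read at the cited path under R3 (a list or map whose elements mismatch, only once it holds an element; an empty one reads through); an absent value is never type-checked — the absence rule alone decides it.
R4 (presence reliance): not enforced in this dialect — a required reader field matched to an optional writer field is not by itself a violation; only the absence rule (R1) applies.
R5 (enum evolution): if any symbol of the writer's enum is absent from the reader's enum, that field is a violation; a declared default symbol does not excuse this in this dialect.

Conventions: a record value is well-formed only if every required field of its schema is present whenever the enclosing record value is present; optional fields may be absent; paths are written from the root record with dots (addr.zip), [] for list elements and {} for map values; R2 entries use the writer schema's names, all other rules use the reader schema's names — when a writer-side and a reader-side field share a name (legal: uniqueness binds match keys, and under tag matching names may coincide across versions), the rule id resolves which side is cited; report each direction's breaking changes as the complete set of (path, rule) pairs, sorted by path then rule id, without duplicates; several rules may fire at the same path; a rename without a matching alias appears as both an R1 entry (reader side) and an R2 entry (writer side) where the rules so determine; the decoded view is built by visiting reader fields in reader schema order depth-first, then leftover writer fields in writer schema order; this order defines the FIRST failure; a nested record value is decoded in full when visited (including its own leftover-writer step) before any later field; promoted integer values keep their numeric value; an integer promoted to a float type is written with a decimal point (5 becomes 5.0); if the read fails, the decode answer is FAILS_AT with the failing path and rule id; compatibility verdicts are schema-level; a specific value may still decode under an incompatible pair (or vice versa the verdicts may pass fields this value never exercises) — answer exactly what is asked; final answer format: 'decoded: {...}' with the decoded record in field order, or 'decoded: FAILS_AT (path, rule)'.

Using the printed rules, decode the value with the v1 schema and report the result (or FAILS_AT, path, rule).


decoded: FAILS_AT (checksum, R3)

in Shipment below, arrows point writer -> reader
decoding the Shipment value with the v1 reader:
  status := "EMAIL"
  meta.quantity := null (not supplied -> null)
  meta.id := null (not supplied -> null)
  meta.retries := 40
  meta.height := null (not supplied -> null)
  version := 250
  read fails at checksum under R3
  => FAILS_AT (checksum, R3)
diffs on Shipment not affecting the asked answer:
  removed field height from record Money (its key 3 joins the reserved list) -> no rule fires on it and the decoded Shipment view is identical with or without it
  field quantity in record Money: type int64 changed to float64 (its default is dropped) -> schema-level compatibility only; this Shipment value's decode is unchanged
  field payload in record Shipment: type bytes changed to string -> schema-level compatibility only; this Shipment value's decode is unchanged


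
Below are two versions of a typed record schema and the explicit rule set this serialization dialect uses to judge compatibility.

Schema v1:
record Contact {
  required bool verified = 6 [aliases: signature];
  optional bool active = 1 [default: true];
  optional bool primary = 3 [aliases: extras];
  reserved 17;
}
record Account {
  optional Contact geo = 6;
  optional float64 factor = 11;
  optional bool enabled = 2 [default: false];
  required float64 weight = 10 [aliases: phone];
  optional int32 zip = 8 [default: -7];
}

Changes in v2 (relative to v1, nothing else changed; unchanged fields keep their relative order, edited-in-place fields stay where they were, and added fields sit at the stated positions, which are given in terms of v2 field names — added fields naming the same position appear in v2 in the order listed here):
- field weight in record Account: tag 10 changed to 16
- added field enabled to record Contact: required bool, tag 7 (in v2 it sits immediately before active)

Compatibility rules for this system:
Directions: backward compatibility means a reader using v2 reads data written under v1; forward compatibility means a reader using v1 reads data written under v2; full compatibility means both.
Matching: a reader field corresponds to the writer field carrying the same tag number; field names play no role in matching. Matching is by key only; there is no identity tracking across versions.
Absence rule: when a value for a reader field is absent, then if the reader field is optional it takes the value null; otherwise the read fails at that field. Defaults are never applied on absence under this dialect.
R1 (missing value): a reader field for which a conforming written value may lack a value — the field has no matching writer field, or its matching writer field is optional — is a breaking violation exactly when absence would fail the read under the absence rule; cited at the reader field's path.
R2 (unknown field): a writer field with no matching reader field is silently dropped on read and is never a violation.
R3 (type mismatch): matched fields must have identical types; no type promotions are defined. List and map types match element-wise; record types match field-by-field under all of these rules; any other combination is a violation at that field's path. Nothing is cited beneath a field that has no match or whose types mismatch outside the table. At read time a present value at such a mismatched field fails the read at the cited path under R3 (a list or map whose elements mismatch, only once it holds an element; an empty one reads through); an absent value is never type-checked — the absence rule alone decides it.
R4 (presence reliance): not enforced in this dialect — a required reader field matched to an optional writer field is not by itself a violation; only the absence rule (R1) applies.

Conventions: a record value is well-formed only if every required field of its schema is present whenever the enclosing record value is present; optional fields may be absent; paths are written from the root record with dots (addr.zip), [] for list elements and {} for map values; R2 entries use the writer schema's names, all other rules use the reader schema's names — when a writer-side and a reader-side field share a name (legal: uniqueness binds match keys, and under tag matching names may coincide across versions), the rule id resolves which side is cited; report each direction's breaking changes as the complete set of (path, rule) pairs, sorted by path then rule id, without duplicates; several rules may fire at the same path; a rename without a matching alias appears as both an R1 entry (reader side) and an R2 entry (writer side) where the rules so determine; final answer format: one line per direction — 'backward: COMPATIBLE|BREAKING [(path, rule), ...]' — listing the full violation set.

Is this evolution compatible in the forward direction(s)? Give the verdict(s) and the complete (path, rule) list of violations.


forward: BREAKING [(weight, R1)]

arrows below run writer -> reader for Account
forward pass over Account, reader schema v1, writer schema v2:
  geo: Contact -> Contact, writer optional; from geo
  factor: float64 -> float64, writer optional; from factor
  enabled: bool -> bool, writer optional; from enabled
  weight: no writer match
  zip: int32 -> int32, writer optional; from zip
  writer field weight has no reader counterpart
  geo.verified: bool -> bool, writer required; from geo.verified
  geo.active: bool -> bool, writer optional; from geo.active
  geo.primary: bool -> bool, writer optional; from geo.primary
  writer field geo.enabled has no reader counterpart
  breaking: (weight, R1)
  => 1 violation(s): forward is BREAKING for Account
the rest of the Account diff is inert for this question:
  added field enabled to record Contact: required bool, tag 7 (in v2 it sits immediately before active) -> matters only for Account's backward compatibility — outside the asked direction


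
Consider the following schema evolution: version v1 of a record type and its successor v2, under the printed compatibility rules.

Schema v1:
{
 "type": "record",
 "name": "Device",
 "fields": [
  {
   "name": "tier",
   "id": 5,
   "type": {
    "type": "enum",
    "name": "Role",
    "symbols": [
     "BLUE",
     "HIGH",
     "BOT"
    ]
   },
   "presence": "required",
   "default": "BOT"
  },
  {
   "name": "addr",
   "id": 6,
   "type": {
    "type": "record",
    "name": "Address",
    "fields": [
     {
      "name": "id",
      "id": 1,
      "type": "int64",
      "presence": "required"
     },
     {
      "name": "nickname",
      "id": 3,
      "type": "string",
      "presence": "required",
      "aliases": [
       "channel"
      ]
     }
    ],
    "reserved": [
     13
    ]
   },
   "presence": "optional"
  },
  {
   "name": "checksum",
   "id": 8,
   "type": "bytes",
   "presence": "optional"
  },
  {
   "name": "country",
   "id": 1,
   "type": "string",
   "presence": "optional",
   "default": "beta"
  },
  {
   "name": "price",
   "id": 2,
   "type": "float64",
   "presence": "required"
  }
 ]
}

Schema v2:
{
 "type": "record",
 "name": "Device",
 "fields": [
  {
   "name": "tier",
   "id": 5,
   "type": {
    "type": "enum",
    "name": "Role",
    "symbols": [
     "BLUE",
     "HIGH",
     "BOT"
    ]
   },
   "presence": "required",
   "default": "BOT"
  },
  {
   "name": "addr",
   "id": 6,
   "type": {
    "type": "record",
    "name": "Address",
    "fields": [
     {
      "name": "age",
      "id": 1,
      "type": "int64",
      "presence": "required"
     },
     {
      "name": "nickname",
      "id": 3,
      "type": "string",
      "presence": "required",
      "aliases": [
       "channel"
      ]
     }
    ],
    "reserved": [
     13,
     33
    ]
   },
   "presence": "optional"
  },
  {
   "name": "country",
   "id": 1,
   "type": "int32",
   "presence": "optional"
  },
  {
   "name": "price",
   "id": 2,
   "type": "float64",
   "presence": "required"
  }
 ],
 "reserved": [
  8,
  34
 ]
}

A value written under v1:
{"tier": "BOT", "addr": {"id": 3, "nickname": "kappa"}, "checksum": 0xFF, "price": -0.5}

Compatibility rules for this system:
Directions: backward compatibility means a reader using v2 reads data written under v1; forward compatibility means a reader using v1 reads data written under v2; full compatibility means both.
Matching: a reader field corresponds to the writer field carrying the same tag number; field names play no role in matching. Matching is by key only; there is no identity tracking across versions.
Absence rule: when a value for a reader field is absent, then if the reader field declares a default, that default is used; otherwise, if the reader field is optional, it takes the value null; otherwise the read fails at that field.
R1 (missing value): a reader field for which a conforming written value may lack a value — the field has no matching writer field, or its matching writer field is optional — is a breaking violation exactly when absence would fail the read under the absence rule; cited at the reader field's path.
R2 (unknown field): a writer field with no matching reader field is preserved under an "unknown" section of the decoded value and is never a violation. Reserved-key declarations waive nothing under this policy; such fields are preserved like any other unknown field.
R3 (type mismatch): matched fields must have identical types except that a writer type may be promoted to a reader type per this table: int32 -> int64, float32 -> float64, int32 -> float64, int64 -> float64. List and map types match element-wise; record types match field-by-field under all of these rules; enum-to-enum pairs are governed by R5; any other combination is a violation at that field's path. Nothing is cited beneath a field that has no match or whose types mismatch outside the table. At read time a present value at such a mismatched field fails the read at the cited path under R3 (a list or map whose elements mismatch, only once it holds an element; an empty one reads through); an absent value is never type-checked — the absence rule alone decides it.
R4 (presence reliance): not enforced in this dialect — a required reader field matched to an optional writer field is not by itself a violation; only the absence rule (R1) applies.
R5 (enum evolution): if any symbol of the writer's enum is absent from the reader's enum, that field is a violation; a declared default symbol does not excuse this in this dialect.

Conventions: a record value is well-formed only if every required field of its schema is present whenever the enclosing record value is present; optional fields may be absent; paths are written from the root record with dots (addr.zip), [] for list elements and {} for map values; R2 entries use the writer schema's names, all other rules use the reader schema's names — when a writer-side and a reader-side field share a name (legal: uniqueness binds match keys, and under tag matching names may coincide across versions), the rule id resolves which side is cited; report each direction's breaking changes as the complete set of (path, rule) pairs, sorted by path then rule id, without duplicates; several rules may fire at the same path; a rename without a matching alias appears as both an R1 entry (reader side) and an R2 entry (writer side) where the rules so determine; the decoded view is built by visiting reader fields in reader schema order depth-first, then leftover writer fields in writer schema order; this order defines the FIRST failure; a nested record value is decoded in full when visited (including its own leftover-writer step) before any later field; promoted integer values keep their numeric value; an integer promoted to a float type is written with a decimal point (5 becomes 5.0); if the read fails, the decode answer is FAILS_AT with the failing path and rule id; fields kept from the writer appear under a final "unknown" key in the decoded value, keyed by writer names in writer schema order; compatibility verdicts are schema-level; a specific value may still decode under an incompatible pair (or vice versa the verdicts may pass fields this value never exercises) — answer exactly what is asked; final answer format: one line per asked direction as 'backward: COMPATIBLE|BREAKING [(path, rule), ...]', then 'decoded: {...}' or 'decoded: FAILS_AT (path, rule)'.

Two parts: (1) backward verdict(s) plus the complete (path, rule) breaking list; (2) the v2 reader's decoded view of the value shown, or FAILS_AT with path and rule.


in Device below, arrows point writer -> reader
checking backward for Device: reader v2 against writer v1:
  writer required, Role -> Role: reader tier maps from writer tier
  writer optional, Address -> Address: reader addr maps from writer addr
  writer optional, string -> int32: reader country maps from writer country
  writer required, float64 -> float64: reader price maps from writer price
  checksum (writer side), unknown to reader
  writer required, int64 -> int64: reader addr.age maps from writer addr.id
  writer required, string -> string: reader addr.nickname maps from writer addr.nickname
  R3 fires at country
  => backward: BREAKING (1)
migrating the Device value to v2:
  tier := "BOT"
  addr.age := 3 (from writer id)
  addr.nickname := "kappa"
  country := null (not supplied -> null)
  price := -0.5
  writer checksum: kept under "unknown"
  => decoded: {"tier": "BOT", "addr": {"age": 3, "nickname": "kappa"}, "country": null, "price": -0.5, "unknown": {"checksum": 0xFF}}

backward: BREAKING [(country, R3)]; decoded: {"tier": "BOT", "addr": {"age": 3, "nickname": "kappa"}, "country": null, "price": -0.5, "unknown": {"checksum": 0xFF}}
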